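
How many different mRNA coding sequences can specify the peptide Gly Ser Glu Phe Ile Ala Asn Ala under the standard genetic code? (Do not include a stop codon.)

9216

Gly: 4 codons.
Ser: 6 codons.
Glu: 2 codons.
Phe: 2 codons.
Ile: 3 codons.
Ala: 4 codons.
Asn: 2 codons.
Ala: 4 codons.
4 × 6 × 2 × 2 × 3 × 4 × 2 × 4 = 9216.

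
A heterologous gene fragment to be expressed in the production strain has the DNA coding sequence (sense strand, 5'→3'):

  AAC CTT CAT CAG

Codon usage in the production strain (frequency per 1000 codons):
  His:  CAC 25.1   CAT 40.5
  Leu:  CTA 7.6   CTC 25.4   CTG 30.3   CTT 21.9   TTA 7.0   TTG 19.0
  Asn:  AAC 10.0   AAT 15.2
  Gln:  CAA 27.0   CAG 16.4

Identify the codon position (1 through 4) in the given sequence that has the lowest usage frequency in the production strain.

Codon 1 AAC (Asn): 10.0 per 1000.
Codon 2 CTT (Leu): 21.9 per 1000.
Codon 3 CAT (His): 40.5 per 1000.
Codon 4 CAG (Gln): 16.4 per 1000.
Lowest frequency is 10.0 at codon 1.

1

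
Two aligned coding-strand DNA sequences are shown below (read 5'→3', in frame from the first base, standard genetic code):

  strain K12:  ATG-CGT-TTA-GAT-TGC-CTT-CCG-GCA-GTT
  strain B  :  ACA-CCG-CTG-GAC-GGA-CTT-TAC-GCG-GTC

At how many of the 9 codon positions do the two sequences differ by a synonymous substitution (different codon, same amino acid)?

Codon 1: ATG Met / ACA Thr — nonsynonymous.
Codon 2: CGT Arg / CCG Pro — nonsynonymous.
Codon 3: TTA Leu / CTG Leu — synonymous.
Codon 4: GAT Asp / GAC Asp — synonymous.
Codon 5: TGC Cys / GGA Gly — nonsynonymous.
Codon 6: CTT Leu / CTT Leu — identical.
Codon 7: CCG Pro / TAC Tyr — nonsynonymous.
Codon 8: GCA Ala / GCG Ala — synonymous.
Codon 9: GTT Val / GTC Val — synonymous.
Synonymous differences: 4.

4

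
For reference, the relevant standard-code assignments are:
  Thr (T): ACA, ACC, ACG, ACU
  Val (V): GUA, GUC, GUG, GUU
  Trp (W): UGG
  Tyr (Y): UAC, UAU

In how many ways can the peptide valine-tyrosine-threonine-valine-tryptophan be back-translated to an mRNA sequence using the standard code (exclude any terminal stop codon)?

Val: 4 codons.
Tyr: 2 codons.
Thr: 4 codons.
Val: 4 codons.
Trp: 1 codon.
4 × 2 × 4 × 4 × 1 = 128.

128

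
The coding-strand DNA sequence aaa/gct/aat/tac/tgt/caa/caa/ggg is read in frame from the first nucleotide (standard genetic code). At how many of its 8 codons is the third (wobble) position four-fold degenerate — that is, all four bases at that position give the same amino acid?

2

Codon 1 AAA (Lys): third position 2-fold.
Codon 2 GCT (Ala): third position 4-fold.
Codon 3 AAT (Asn): third position 2-fold.
Codon 4 TAC (Tyr): third position 2-fold.
Codon 5 TGT (Cys): third position 2-fold.
Codon 6 CAA (Gln): third position 2-fold.
Codon 7 CAA (Gln): third position 2-fold.
Codon 8 GGG (Gly): third position 4-fold.
Four-fold degenerate third positions: 2.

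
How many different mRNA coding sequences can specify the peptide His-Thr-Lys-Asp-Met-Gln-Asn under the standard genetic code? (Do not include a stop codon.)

His: 2 codons.
Thr: 4 codons.
Lys: 2 codons.
Asp: 2 codons.
Met: 1 codon.
Gln: 2 codons.
Asn: 2 codons.
2 × 4 × 2 × 2 × 1 × 2 × 2 = 128.

128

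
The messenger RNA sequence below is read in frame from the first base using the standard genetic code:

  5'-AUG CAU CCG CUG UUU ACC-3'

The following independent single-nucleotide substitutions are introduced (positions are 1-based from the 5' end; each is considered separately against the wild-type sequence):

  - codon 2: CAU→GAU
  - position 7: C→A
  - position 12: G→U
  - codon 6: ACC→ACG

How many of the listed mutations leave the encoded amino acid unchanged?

Codon 2: CAU (His) → GAU (Asp) — missense.
Codon 3: CCG (Pro) → ACG (Thr) — missense.
Codon 4: CUG (Leu) → CUU (Leu) — synonymous.
Codon 6: ACC (Thr) → ACG (Thr) — synonymous.
Synonymous: 2 of 4.

2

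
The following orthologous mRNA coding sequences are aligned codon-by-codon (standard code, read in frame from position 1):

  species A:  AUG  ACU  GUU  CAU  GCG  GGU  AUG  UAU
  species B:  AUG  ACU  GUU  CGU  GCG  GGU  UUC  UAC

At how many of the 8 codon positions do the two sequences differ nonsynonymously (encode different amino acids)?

2

Codon 1: AUG Met / AUG Met — identical.
Codon 2: ACU Thr / ACU Thr — identical.
Codon 3: GUU Val / GUU Val — identical.
Codon 4: CAU His / CGU Arg — nonsynonymous.
Codon 5: GCG Ala / GCG Ala — identical.
Codon 6: GGU Gly / GGU Gly — identical.
Codon 7: AUG Met / UUC Phe — nonsynonymous.
Codon 8: UAU Tyr / UAC Tyr — synonymous.
Nonsynonymous differences: 2.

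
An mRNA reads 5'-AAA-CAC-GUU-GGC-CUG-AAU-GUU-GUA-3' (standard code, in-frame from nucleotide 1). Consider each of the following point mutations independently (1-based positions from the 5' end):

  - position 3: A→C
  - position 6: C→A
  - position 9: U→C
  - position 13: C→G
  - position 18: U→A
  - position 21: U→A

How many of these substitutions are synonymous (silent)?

Codon 1: AAA (Lys) → AAC (Asn) — missense.
Codon 2: CAC (His) → CAA (Gln) — missense.
Codon 3: GUU (Val) → GUC (Val) — synonymous.
Codon 5: CUG (Leu) → GUG (Val) — missense.
Codon 6: AAU (Asn) → AAA (Lys) — missense.
Codon 7: GUU (Val) → GUA (Val) — synonymous.
Synonymous: 2 of 6.

2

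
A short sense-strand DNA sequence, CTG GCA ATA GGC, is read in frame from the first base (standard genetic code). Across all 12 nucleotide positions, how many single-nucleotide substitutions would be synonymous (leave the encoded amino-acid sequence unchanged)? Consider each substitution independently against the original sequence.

12

Codon 1 (CTG, Leu): 4 synonymous substitutions.
Codon 2 (GCA, Ala): 3 synonymous substitutions.
Codon 3 (ATA, Ile): 2 synonymous substitutions.
Codon 4 (GGC, Gly): 3 synonymous substitutions.
Total: 4 + 3 + 2 + 3 = 12.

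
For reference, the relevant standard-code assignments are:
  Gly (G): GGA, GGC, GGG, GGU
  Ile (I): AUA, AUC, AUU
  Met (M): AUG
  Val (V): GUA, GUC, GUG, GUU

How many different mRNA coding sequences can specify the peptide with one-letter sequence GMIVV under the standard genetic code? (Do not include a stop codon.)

192

Gly: 4 codons.
Met: 1 codon.
Ile: 3 codons.
Val: 4 codons.
Val: 4 codons.
4 × 1 × 3 × 4 × 4 = 192.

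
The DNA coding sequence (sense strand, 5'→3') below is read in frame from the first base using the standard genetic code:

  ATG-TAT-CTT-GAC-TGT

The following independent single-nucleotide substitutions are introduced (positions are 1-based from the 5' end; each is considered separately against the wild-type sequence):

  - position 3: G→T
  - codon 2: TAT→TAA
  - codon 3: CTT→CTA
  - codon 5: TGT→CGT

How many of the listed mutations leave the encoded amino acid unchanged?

1

Codon 1: ATG (Met) → ATT (Ile) — missense.
Codon 2: TAT (Tyr) → TAA (Stop) — nonsense.
Codon 3: CTT (Leu) → CTA (Leu) — synonymous.
Codon 5: TGT (Cys) → CGT (Arg) — missense.
Synonymous: 1 of 4.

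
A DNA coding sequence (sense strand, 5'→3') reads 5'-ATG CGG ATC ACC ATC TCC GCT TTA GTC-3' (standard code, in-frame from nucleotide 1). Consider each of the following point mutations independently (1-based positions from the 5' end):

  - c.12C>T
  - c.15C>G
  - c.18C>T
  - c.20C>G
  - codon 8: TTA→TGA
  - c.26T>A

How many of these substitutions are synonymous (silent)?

2

Codon 4: ACC (Thr) → ACT (Thr) — synonymous.
Codon 5: ATC (Ile) → ATG (Met) — missense.
Codon 6: TCC (Ser) → TCT (Ser) — synonymous.
Codon 7: GCT (Ala) → GGT (Gly) — missense.
Codon 8: TTA (Leu) → TGA (Stop) — nonsense.
Codon 9: GTC (Val) → GAC (Asp) — missense.
Synonymous: 2 of 6.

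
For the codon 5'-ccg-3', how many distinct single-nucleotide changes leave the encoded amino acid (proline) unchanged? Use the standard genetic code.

Position 1: none → 0 synonymous.
Position 2: none → 0 synonymous.
Position 3: CCU, CCC, CCA → 3 synonymous.
Total: 0 + 0 + 3 = 3.

3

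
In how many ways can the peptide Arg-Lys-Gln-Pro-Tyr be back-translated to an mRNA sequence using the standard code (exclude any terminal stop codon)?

Arg: 6 codons.
Lys: 2 codons.
Gln: 2 codons.
Pro: 4 codons.
Tyr: 2 codons.
6 × 2 × 2 × 4 × 2 = 192.

192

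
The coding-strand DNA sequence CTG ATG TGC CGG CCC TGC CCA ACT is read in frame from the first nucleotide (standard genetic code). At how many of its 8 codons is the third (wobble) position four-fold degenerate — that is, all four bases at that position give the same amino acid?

Codon 1 CTG (Leu): third position 4-fold.
Codon 2 ATG (Met): third position 1-fold.
Codon 3 TGC (Cys): third position 2-fold.
Codon 4 CGG (Arg): third position 4-fold.
Codon 5 CCC (Pro): third position 4-fold.
Codon 6 TGC (Cys): third position 2-fold.
Codon 7 CCA (Pro): third position 4-fold.
Codon 8 ACT (Thr): third position 4-fold.
Four-fold degenerate third positions: 5.

5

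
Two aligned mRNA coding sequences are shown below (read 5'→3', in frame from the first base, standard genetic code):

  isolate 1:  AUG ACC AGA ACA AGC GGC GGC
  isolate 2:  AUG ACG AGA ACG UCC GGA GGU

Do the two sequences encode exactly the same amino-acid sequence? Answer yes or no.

Codon 1: AUG Met / AUG Met — identical.
Codon 2: ACC Thr / ACG Thr — synonymous.
Codon 3: AGA Arg / AGA Arg — identical.
Codon 4: ACA Thr / ACG Thr — synonymous.
Codon 5: AGC Ser / UCC Ser — synonymous.
Codon 6: GGC Gly / GGA Gly — synonymous.
Codon 7: GGC Gly / GGU Gly — synonymous.
Nonsynonymous differences: 0 → same protein.

yes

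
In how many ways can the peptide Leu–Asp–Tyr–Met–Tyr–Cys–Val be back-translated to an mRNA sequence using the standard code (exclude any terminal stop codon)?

Leu: 6 codons.
Asp: 2 codons.
Tyr: 2 codons.
Met: 1 codon.
Tyr: 2 codons.
Cys: 2 codons.
Val: 4 codons.
6 × 2 × 2 × 1 × 2 × 2 × 4 = 384.

384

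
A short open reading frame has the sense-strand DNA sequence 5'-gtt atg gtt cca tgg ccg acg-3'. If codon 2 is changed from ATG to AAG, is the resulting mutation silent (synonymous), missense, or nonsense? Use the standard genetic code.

missense

Position 5 falls in codon 2: ATG → Met.
After the substitution the codon is AAG → Lys.
Met ≠ Lys, so this is a missense mutation.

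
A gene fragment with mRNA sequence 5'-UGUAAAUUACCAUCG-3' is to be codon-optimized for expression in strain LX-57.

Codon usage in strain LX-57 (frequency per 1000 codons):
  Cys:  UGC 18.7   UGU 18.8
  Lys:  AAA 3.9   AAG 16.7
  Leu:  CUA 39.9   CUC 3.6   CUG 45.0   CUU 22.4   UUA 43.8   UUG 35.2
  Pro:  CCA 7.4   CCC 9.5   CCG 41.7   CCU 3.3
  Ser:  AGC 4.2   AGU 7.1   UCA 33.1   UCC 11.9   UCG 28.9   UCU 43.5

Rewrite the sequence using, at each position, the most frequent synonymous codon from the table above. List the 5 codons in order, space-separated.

Codon 1 (Cys): best is UGU at 18.8.
Codon 2 (Lys): best is AAG at 16.7.
Codon 3 (Leu): best is CUG at 45.0.
Codon 4 (Pro): best is CCG at 41.7.
Codon 5 (Ser): best is UCU at 43.5.

UGU AAG CUG CCG UCU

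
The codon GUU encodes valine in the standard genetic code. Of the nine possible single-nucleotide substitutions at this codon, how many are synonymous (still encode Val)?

Position 1: none → 0 synonymous.
Position 2: none → 0 synonymous.
Position 3: GUC, GUA, GUG → 3 synonymous.
Total: 0 + 0 + 3 = 3.

3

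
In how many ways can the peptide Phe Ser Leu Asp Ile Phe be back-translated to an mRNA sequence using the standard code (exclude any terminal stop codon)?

Phe: 2 codons.
Ser: 6 codons.
Leu: 6 codons.
Asp: 2 codons.
Ile: 3 codons.
Phe: 2 codons.
2 × 6 × 6 × 2 × 3 × 2 = 864.

864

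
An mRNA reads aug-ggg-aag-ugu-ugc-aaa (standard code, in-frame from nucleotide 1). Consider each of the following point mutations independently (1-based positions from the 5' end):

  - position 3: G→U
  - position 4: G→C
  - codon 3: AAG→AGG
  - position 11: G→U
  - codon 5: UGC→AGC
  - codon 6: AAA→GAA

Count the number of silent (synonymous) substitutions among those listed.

0

Codon 1: AUG (Met) → AUU (Ile) — missense.
Codon 2: GGG (Gly) → CGG (Arg) — missense.
Codon 3: AAG (Lys) → AGG (Arg) — missense.
Codon 4: UGU (Cys) → UUU (Phe) — missense.
Codon 5: UGC (Cys) → AGC (Ser) — missense.
Codon 6: AAA (Lys) → GAA (Glu) — missense.
Synonymous: 0 of 6.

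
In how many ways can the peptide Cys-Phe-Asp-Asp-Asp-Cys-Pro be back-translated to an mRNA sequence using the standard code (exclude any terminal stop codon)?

Cys: 2 codons.
Phe: 2 codons.
Asp: 2 codons.
Asp: 2 codons.
Asp: 2 codons.
Cys: 2 codons.
Pro: 4 codons.
2 × 2 × 2 × 2 × 2 × 2 × 4 = 256.

256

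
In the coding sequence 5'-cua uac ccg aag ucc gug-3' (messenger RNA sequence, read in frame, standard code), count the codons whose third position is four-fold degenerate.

Codon 1 CUA (Leu): third position 4-fold.
Codon 2 UAC (Tyr): third position 2-fold.
Codon 3 CCG (Pro): third position 4-fold.
Codon 4 AAG (Lys): third position 2-fold.
Codon 5 UCC (Ser): third position 4-fold.
Codon 6 GUG (Val): third position 4-fold.
Four-fold degenerate third positions: 4.

4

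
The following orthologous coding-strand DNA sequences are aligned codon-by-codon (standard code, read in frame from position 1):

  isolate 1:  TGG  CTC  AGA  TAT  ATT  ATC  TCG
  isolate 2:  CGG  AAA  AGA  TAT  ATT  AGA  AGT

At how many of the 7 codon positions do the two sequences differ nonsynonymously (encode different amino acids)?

3

Codon 1: TGG Trp / CGG Arg — nonsynonymous.
Codon 2: CTC Leu / AAA Lys — nonsynonymous.
Codon 3: AGA Arg / AGA Arg — identical.
Codon 4: TAT Tyr / TAT Tyr — identical.
Codon 5: ATT Ile / ATT Ile — identical.
Codon 6: ATC Ile / AGA Arg — nonsynonymous.
Codon 7: TCG Ser / AGT Ser — synonymous.
Nonsynonymous differences: 3.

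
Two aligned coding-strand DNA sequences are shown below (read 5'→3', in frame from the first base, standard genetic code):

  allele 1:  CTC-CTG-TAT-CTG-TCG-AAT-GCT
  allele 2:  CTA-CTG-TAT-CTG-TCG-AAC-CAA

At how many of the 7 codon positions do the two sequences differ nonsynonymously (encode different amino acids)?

Codon 1: CTC Leu / CTA Leu — synonymous.
Codon 2: CTG Leu / CTG Leu — identical.
Codon 3: TAT Tyr / TAT Tyr — identical.
Codon 4: CTG Leu / CTG Leu — identical.
Codon 5: TCG Ser / TCG Ser — identical.
Codon 6: AAT Asn / AAC Asn — synonymous.
Codon 7: GCT Ala / CAA Gln — nonsynonymous.
Nonsynonymous differences: 1.

1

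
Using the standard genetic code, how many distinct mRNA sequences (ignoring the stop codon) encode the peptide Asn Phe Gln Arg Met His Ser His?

Asn: 2 codons.
Phe: 2 codons.
Gln: 2 codons.
Arg: 6 codons.
Met: 1 codon.
His: 2 codons.
Ser: 6 codons.
His: 2 codons.
2 × 2 × 2 × 6 × 1 × 2 × 6 × 2 = 1152.

1152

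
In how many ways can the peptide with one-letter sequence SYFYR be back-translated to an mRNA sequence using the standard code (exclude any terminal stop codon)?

Ser: 6 codons.
Tyr: 2 codons.
Phe: 2 codons.
Tyr: 2 codons.
Arg: 6 codons.
6 × 2 × 2 × 2 × 6 = 288.

288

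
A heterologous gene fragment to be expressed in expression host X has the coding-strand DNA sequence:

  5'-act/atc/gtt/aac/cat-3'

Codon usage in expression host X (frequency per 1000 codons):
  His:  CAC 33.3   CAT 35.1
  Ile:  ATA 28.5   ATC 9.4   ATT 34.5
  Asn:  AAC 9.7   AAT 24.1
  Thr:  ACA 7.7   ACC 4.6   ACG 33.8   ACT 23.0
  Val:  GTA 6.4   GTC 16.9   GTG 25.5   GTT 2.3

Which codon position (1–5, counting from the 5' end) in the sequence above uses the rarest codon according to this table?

Codon 1 ACT (Thr): 23.0 per 1000.
Codon 2 ATC (Ile): 9.4 per 1000.
Codon 3 GTT (Val): 2.3 per 1000.
Codon 4 AAC (Asn): 9.7 per 1000.
Codon 5 CAT (His): 35.1 per 1000.
Lowest frequency is 2.3 at codon 3.

3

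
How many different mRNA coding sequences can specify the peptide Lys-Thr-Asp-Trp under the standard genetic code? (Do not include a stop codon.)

16

Lys: 2 codons.
Thr: 4 codons.
Asp: 2 codons.
Trp: 1 codon.
2 × 4 × 2 × 1 = 16.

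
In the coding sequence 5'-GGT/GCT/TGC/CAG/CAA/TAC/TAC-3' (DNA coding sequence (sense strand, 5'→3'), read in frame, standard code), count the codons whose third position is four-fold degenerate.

Codon 1 GGT (Gly): third position 4-fold.
Codon 2 GCT (Ala): third position 4-fold.
Codon 3 TGC (Cys): third position 2-fold.
Codon 4 CAG (Gln): third position 2-fold.
Codon 5 CAA (Gln): third position 2-fold.
Codon 6 TAC (Tyr): third position 2-fold.
Codon 7 TAC (Tyr): third position 2-fold.
Four-fold degenerate third positions: 2.

2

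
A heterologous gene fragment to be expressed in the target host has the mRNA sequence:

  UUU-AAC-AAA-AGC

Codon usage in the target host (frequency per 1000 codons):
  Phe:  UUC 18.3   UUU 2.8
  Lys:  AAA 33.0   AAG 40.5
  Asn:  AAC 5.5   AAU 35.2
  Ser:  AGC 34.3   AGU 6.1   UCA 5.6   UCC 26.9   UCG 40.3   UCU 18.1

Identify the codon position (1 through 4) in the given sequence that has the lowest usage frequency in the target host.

Codon 1 UUU (Phe): 2.8 per 1000.
Codon 2 AAC (Asn): 5.5 per 1000.
Codon 3 AAA (Lys): 33.0 per 1000.
Codon 4 AGC (Ser): 34.3 per 1000.
Lowest frequency is 2.8 at codon 1.

1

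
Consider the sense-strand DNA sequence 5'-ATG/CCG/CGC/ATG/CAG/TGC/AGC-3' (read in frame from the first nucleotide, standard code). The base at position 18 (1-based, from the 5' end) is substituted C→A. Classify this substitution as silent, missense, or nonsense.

nonsense

Position 18 falls in codon 6: TGC → Cys.
After the substitution the codon is TGA → Stop.
The new codon is a stop codon, so this is a nonsense mutation.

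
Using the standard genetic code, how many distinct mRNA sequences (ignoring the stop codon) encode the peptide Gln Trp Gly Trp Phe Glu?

Gln: 2 codons.
Trp: 1 codon.
Gly: 4 codons.
Trp: 1 codon.
Phe: 2 codons.
Glu: 2 codons.
2 × 1 × 4 × 1 × 2 × 2 = 32.

32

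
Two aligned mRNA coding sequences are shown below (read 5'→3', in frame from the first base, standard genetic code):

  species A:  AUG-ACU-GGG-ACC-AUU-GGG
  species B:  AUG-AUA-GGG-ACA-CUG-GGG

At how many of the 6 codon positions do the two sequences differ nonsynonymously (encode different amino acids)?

Codon 1: AUG Met / AUG Met — identical.
Codon 2: ACU Thr / AUA Ile — nonsynonymous.
Codon 3: GGG Gly / GGG Gly — identical.
Codon 4: ACC Thr / ACA Thr — synonymous.
Codon 5: AUU Ile / CUG Leu — nonsynonymous.
Codon 6: GGG Gly / GGG Gly — identical.
Nonsynonymous differences: 2.

2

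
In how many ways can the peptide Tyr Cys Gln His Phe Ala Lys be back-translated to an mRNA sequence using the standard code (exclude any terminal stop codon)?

256

Tyr: 2 codons.
Cys: 2 codons.
Gln: 2 codons.
His: 2 codons.
Phe: 2 codons.
Ala: 4 codons.
Lys: 2 codons.
2 × 2 × 2 × 2 × 2 × 4 × 2 = 256.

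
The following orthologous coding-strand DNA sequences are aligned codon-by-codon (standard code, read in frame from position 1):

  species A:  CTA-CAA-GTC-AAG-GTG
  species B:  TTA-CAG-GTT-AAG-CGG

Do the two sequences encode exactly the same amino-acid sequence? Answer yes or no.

Codon 1: CTA Leu / TTA Leu — synonymous.
Codon 2: CAA Gln / CAG Gln — synonymous.
Codon 3: GTC Val / GTT Val — synonymous.
Codon 4: AAG Lys / AAG Lys — identical.
Codon 5: GTG Val / CGG Arg — nonsynonymous.
Nonsynonymous differences: 1 → different protein.

no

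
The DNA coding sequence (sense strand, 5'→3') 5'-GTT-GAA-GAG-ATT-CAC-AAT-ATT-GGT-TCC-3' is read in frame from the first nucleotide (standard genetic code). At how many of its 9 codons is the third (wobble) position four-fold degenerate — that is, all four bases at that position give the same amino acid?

Codon 1 GTT (Val): third position 4-fold.
Codon 2 GAA (Glu): third position 2-fold.
Codon 3 GAG (Glu): third position 2-fold.
Codon 4 ATT (Ile): third position 3-fold.
Codon 5 CAC (His): third position 2-fold.
Codon 6 AAT (Asn): third position 2-fold.
Codon 7 ATT (Ile): third position 3-fold.
Codon 8 GGT (Gly): third position 4-fold.
Codon 9 TCC (Ser): third position 4-fold.
Four-fold degenerate third positions: 3.

3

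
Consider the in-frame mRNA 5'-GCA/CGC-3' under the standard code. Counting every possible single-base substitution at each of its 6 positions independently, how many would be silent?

Codon 1 (GCA, Ala): 3 synonymous substitutions.
Codon 2 (CGC, Arg): 3 synonymous substitutions.
Total: 3 + 3 = 6.

6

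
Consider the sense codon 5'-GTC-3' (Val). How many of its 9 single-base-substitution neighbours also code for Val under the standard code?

3

Position 1: none → 0 synonymous.
Position 2: none → 0 synonymous.
Position 3: GTT, GTA, GTG → 3 synonymous.
Total: 0 + 0 + 3 = 3.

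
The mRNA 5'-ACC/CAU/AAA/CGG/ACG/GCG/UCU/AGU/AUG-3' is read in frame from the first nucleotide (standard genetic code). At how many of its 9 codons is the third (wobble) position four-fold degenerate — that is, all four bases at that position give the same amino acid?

Codon 1 ACC (Thr): third position 4-fold.
Codon 2 CAU (His): third position 2-fold.
Codon 3 AAA (Lys): third position 2-fold.
Codon 4 CGG (Arg): third position 4-fold.
Codon 5 ACG (Thr): third position 4-fold.
Codon 6 GCG (Ala): third position 4-fold.
Codon 7 UCU (Ser): third position 4-fold.
Codon 8 AGU (Ser): third position 2-fold.
Codon 9 AUG (Met): third position 1-fold.
Four-fold degenerate third positions: 5.

5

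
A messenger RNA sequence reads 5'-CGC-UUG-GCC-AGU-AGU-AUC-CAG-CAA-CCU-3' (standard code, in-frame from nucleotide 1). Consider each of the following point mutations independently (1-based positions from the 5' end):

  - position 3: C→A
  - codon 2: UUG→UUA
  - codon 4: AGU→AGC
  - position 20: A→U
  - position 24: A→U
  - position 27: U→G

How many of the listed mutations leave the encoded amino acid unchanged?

4

Codon 1: CGC (Arg) → CGA (Arg) — synonymous.
Codon 2: UUG (Leu) → UUA (Leu) — synonymous.
Codon 4: AGU (Ser) → AGC (Ser) — synonymous.
Codon 7: CAG (Gln) → CUG (Leu) — missense.
Codon 8: CAA (Gln) → CAU (His) — missense.
Codon 9: CCU (Pro) → CCG (Pro) — synonymous.
Synonymous: 4 of 6.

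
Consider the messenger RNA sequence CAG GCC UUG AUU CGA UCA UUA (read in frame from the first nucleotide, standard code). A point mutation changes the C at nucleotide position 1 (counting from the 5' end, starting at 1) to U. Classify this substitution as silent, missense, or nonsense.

Position 1 falls in codon 1: CAG → Gln.
After the substitution the codon is UAG → Stop.
The new codon is a stop codon, so this is a nonsense mutation.

nonsense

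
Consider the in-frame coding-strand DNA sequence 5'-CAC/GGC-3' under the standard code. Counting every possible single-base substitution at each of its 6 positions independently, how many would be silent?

Codon 1 (CAC, His): 1 synonymous substitution.
Codon 2 (GGC, Gly): 3 synonymous substitutions.
Total: 1 + 3 = 4.

4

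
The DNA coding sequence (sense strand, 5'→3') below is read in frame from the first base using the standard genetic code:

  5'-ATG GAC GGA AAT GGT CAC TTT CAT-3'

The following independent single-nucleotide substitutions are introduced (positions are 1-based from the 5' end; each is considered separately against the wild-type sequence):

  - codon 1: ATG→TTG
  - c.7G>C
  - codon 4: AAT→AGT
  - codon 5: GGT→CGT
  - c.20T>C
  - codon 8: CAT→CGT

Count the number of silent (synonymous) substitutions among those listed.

0

Codon 1: ATG (Met) → TTG (Leu) — missense.
Codon 3: GGA (Gly) → CGA (Arg) — missense.
Codon 4: AAT (Asn) → AGT (Ser) — missense.
Codon 5: GGT (Gly) → CGT (Arg) — missense.
Codon 7: TTT (Phe) → TCT (Ser) — missense.
Codon 8: CAT (His) → CGT (Arg) — missense.
Synonymous: 0 of 6.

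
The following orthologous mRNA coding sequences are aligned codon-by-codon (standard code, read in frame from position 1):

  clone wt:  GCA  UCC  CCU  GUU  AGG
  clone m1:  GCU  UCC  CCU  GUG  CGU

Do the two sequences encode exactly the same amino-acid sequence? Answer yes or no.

Codon 1: GCA Ala / GCU Ala — synonymous.
Codon 2: UCC Ser / UCC Ser — identical.
Codon 3: CCU Pro / CCU Pro — identical.
Codon 4: GUU Val / GUG Val — synonymous.
Codon 5: AGG Arg / CGU Arg — synonymous.
Nonsynonymous differences: 0 → same protein.

yes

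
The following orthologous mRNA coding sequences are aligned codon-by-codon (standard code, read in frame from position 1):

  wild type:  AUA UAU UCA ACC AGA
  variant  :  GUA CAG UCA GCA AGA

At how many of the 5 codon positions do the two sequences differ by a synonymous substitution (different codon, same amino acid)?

Codon 1: AUA Ile / GUA Val — nonsynonymous.
Codon 2: UAU Tyr / CAG Gln — nonsynonymous.
Codon 3: UCA Ser / UCA Ser — identical.
Codon 4: ACC Thr / GCA Ala — nonsynonymous.
Codon 5: AGA Arg / AGA Arg — identical.
Synonymous differences: 0.

0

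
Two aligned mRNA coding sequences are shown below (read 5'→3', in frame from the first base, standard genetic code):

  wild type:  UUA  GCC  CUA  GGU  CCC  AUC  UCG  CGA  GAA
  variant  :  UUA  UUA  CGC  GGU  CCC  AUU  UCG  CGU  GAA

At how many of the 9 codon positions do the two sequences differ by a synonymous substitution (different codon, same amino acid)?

Codon 1: UUA Leu / UUA Leu — identical.
Codon 2: GCC Ala / UUA Leu — nonsynonymous.
Codon 3: CUA Leu / CGC Arg — nonsynonymous.
Codon 4: GGU Gly / GGU Gly — identical.
Codon 5: CCC Pro / CCC Pro — identical.
Codon 6: AUC Ile / AUU Ile — synonymous.
Codon 7: UCG Ser / UCG Ser — identical.
Codon 8: CGA Arg / CGU Arg — synonymous.
Codon 9: GAA Glu / GAA Glu — identical.
Synonymous differences: 2.

2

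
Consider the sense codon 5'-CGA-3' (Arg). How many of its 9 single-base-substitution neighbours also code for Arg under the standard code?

Position 1: AGA → 1 synonymous.
Position 2: none → 0 synonymous.
Position 3: CGU, CGC, CGG → 3 synonymous.
Total: 1 + 0 + 3 = 4.

4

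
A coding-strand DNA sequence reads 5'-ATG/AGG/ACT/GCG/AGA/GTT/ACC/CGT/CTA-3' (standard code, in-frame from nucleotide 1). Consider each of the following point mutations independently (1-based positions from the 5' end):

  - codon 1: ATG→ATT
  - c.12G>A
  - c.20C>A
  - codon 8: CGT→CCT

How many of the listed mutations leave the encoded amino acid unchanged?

1

Codon 1: ATG (Met) → ATT (Ile) — missense.
Codon 4: GCG (Ala) → GCA (Ala) — synonymous.
Codon 7: ACC (Thr) → AAC (Asn) — missense.
Codon 8: CGT (Arg) → CCT (Pro) — missense.
Synonymous: 1 of 4.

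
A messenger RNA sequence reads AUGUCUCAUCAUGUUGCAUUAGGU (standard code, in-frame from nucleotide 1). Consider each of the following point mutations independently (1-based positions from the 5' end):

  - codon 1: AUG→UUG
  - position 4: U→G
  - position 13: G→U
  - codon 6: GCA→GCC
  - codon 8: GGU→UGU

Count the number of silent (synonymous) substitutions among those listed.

Codon 1: AUG (Met) → UUG (Leu) — missense.
Codon 2: UCU (Ser) → GCU (Ala) — missense.
Codon 5: GUU (Val) → UUU (Phe) — missense.
Codon 6: GCA (Ala) → GCC (Ala) — synonymous.
Codon 8: GGU (Gly) → UGU (Cys) — missense.
Synonymous: 1 of 5.

1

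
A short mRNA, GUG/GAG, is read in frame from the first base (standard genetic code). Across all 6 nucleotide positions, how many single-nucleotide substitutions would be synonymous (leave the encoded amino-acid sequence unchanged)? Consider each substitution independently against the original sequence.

Codon 1 (GUG, Val): 3 synonymous substitutions.
Codon 2 (GAG, Glu): 1 synonymous substitution.
Total: 3 + 1 = 4.

4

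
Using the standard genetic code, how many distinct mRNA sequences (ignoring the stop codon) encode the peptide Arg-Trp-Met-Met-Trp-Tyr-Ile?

36

Arg: 6 codons.
Trp: 1 codon.
Met: 1 codon.
Met: 1 codon.
Trp: 1 codon.
Tyr: 2 codons.
Ile: 3 codons.
6 × 1 × 1 × 1 × 1 × 2 × 3 = 36.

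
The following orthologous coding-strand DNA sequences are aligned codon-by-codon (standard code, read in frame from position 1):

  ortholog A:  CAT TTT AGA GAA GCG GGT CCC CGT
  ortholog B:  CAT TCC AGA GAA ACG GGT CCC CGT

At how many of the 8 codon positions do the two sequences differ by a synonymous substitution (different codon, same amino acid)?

Codon 1: CAT His / CAT His — identical.
Codon 2: TTT Phe / TCC Ser — nonsynonymous.
Codon 3: AGA Arg / AGA Arg — identical.
Codon 4: GAA Glu / GAA Glu — identical.
Codon 5: GCG Ala / ACG Thr — nonsynonymous.
Codon 6: GGT Gly / GGT Gly — identical.
Codon 7: CCC Pro / CCC Pro — identical.
Codon 8: CGT Arg / CGT Arg — identical.
Synonymous differences: 0.

0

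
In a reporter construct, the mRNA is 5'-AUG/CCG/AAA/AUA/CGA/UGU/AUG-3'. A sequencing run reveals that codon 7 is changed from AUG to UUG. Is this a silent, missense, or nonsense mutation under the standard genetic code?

Position 19 falls in codon 7: AUG → Met.
After the substitution the codon is UUG → Leu.
Met ≠ Leu, so this is a missense mutation.

missense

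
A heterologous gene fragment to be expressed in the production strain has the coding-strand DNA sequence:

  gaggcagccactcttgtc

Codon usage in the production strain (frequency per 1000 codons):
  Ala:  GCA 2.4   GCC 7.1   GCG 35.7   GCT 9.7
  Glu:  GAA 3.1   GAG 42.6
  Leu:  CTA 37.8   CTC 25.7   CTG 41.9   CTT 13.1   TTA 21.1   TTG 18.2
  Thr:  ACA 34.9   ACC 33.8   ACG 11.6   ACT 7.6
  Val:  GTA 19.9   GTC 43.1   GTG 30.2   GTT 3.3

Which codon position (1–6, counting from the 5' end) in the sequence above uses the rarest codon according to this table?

Codon 1 GAG (Glu): 42.6 per 1000.
Codon 2 GCA (Ala): 2.4 per 1000.
Codon 3 GCC (Ala): 7.1 per 1000.
Codon 4 ACT (Thr): 7.6 per 1000.
Codon 5 CTT (Leu): 13.1 per 1000.
Codon 6 GTC (Val): 43.1 per 1000.
Lowest frequency is 2.4 at codon 2.

2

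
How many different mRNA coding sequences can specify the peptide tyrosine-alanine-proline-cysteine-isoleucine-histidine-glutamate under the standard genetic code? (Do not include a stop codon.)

768

Tyr: 2 codons.
Ala: 4 codons.
Pro: 4 codons.
Cys: 2 codons.
Ile: 3 codons.
His: 2 codons.
Glu: 2 codons.
2 × 4 × 4 × 2 × 3 × 2 × 2 = 768.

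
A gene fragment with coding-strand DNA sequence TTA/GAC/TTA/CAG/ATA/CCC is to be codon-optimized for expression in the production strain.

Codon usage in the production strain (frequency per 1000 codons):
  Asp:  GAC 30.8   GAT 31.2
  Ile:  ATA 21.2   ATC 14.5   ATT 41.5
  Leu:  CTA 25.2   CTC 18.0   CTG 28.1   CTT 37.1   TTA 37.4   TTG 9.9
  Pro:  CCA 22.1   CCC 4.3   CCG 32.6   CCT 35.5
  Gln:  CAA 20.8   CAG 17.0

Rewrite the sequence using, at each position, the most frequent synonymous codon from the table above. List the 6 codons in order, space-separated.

TTA GAT TTA CAA ATT CCT

Codon 1 (Leu): best is TTA at 37.4.
Codon 2 (Asp): best is GAT at 31.2.
Codon 3 (Leu): best is TTA at 37.4.
Codon 4 (Gln): best is CAA at 20.8.
Codon 5 (Ile): best is ATT at 41.5.
Codon 6 (Pro): best is CCT at 35.5.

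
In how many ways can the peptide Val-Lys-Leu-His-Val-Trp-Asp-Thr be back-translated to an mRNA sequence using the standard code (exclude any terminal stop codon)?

3072

Val: 4 codons.
Lys: 2 codons.
Leu: 6 codons.
His: 2 codons.
Val: 4 codons.
Trp: 1 codon.
Asp: 2 codons.
Thr: 4 codons.
4 × 2 × 6 × 2 × 4 × 1 × 2 × 4 = 3072.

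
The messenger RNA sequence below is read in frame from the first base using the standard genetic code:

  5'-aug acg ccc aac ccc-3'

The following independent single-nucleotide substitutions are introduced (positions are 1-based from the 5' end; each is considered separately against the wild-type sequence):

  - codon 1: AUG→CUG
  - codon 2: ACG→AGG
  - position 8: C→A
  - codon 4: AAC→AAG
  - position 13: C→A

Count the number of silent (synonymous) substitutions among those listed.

Codon 1: AUG (Met) → CUG (Leu) — missense.
Codon 2: ACG (Thr) → AGG (Arg) — missense.
Codon 3: CCC (Pro) → CAC (His) — missense.
Codon 4: AAC (Asn) → AAG (Lys) — missense.
Codon 5: CCC (Pro) → ACC (Thr) — missense.
Synonymous: 0 of 5.

0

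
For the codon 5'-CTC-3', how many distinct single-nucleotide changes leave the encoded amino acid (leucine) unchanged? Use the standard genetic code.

3

Position 1: none → 0 synonymous.
Position 2: none → 0 synonymous.
Position 3: CTT, CTA, CTG → 3 synonymous.
Total: 0 + 0 + 3 = 3.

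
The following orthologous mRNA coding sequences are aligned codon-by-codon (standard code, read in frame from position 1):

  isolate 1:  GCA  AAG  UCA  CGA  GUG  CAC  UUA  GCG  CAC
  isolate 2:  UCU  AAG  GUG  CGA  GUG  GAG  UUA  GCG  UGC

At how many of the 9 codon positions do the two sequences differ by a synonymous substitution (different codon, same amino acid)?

0

Codon 1: GCA Ala / UCU Ser — nonsynonymous.
Codon 2: AAG Lys / AAG Lys — identical.
Codon 3: UCA Ser / GUG Val — nonsynonymous.
Codon 4: CGA Arg / CGA Arg — identical.
Codon 5: GUG Val / GUG Val — identical.
Codon 6: CAC His / GAG Glu — nonsynonymous.
Codon 7: UUA Leu / UUA Leu — identical.
Codon 8: GCG Ala / GCG Ala — identical.
Codon 9: CAC His / UGC Cys — nonsynonymous.
Synonymous differences: 0.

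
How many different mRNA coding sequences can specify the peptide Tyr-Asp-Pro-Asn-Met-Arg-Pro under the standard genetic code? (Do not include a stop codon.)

Tyr: 2 codons.
Asp: 2 codons.
Pro: 4 codons.
Asn: 2 codons.
Met: 1 codon.
Arg: 6 codons.
Pro: 4 codons.
2 × 2 × 4 × 2 × 1 × 6 × 4 = 768.

768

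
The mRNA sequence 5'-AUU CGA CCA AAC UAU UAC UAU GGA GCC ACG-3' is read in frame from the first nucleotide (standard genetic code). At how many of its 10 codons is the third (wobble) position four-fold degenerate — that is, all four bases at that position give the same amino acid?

Codon 1 AUU (Ile): third position 3-fold.
Codon 2 CGA (Arg): third position 4-fold.
Codon 3 CCA (Pro): third position 4-fold.
Codon 4 AAC (Asn): third position 2-fold.
Codon 5 UAU (Tyr): third position 2-fold.
Codon 6 UAC (Tyr): third position 2-fold.
Codon 7 UAU (Tyr): third position 2-fold.
Codon 8 GGA (Gly): third position 4-fold.
Codon 9 GCC (Ala): third position 4-fold.
Codon 10 ACG (Thr): third position 4-fold.
Four-fold degenerate third positions: 5.

5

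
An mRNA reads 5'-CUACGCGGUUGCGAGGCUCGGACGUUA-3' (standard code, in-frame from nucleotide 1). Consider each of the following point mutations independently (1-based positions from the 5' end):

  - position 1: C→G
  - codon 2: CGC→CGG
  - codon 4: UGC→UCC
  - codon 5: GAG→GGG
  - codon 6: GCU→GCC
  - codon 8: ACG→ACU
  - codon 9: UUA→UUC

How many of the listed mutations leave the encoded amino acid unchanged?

Codon 1: CUA (Leu) → GUA (Val) — missense.
Codon 2: CGC (Arg) → CGG (Arg) — synonymous.
Codon 4: UGC (Cys) → UCC (Ser) — missense.
Codon 5: GAG (Glu) → GGG (Gly) — missense.
Codon 6: GCU (Ala) → GCC (Ala) — synonymous.
Codon 8: ACG (Thr) → ACU (Thr) — synonymous.
Codon 9: UUA (Leu) → UUC (Phe) — missense.
Synonymous: 3 of 7.

3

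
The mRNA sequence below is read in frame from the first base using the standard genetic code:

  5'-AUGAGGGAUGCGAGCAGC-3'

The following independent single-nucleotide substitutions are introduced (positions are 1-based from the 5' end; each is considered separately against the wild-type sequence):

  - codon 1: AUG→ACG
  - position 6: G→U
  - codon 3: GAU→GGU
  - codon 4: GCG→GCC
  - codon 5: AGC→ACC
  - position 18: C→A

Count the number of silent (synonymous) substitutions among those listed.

1

Codon 1: AUG (Met) → ACG (Thr) — missense.
Codon 2: AGG (Arg) → AGU (Ser) — missense.
Codon 3: GAU (Asp) → GGU (Gly) — missense.
Codon 4: GCG (Ala) → GCC (Ala) — synonymous.
Codon 5: AGC (Ser) → ACC (Thr) — missense.
Codon 6: AGC (Ser) → AGA (Arg) — missense.
Synonymous: 1 of 6.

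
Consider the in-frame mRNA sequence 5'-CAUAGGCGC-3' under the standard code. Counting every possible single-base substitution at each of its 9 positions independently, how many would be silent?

6

Codon 1 (CAU, His): 1 synonymous substitution.
Codon 2 (AGG, Arg): 2 synonymous substitutions.
Codon 3 (CGC, Arg): 3 synonymous substitutions.
Total: 1 + 2 + 3 = 6.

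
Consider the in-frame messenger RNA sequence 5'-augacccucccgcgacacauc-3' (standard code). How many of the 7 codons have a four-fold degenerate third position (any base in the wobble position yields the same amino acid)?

4

Codon 1 AUG (Met): third position 1-fold.
Codon 2 ACC (Thr): third position 4-fold.
Codon 3 CUC (Leu): third position 4-fold.
Codon 4 CCG (Pro): third position 4-fold.
Codon 5 CGA (Arg): third position 4-fold.
Codon 6 CAC (His): third position 2-fold.
Codon 7 AUC (Ile): third position 3-fold.
Four-fold degenerate third positions: 4.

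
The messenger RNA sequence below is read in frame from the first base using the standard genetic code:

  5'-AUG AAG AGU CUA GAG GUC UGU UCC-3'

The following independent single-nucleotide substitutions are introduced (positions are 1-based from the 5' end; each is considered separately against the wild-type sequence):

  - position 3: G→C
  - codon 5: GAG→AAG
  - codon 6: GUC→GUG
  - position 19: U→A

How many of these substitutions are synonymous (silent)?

Codon 1: AUG (Met) → AUC (Ile) — missense.
Codon 5: GAG (Glu) → AAG (Lys) — missense.
Codon 6: GUC (Val) → GUG (Val) — synonymous.
Codon 7: UGU (Cys) → AGU (Ser) — missense.
Synonymous: 1 of 4.

1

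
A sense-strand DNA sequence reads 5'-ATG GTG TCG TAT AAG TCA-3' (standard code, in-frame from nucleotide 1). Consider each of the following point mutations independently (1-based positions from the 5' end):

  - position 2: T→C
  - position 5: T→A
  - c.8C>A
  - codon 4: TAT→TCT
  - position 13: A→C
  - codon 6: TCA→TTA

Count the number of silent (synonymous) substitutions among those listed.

Codon 1: ATG (Met) → ACG (Thr) — missense.
Codon 2: GTG (Val) → GAG (Glu) — missense.
Codon 3: TCG (Ser) → TAG (Stop) — nonsense.
Codon 4: TAT (Tyr) → TCT (Ser) — missense.
Codon 5: AAG (Lys) → CAG (Gln) — missense.
Codon 6: TCA (Ser) → TTA (Leu) — missense.
Synonymous: 0 of 6.

0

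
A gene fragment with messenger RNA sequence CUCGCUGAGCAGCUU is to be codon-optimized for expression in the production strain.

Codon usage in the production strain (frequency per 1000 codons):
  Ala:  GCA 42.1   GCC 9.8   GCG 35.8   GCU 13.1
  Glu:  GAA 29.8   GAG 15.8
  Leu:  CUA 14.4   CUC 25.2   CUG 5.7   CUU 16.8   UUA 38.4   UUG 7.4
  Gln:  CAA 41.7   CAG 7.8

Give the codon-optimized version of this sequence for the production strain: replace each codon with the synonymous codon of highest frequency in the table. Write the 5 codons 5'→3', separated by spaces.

UUA GCA GAA CAA UUA

Codon 1 (Leu): best is UUA at 38.4.
Codon 2 (Ala): best is GCA at 42.1.
Codon 3 (Glu): best is GAA at 29.8.
Codon 4 (Gln): best is CAA at 41.7.
Codon 5 (Leu): best is UUA at 38.4.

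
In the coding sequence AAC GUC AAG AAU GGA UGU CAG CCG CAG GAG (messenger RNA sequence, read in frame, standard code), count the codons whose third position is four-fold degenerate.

3

Codon 1 AAC (Asn): third position 2-fold.
Codon 2 GUC (Val): third position 4-fold.
Codon 3 AAG (Lys): third position 2-fold.
Codon 4 AAU (Asn): third position 2-fold.
Codon 5 GGA (Gly): third position 4-fold.
Codon 6 UGU (Cys): third position 2-fold.
Codon 7 CAG (Gln): third position 2-fold.
Codon 8 CCG (Pro): third position 4-fold.
Codon 9 CAG (Gln): third position 2-fold.
Codon 10 GAG (Glu): third position 2-fold.
Four-fold degenerate third positions: 3.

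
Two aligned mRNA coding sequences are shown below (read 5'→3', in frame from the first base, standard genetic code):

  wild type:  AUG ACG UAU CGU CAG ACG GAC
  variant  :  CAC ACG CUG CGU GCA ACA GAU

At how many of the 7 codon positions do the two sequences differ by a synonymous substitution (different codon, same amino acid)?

2

Codon 1: AUG Met / CAC His — nonsynonymous.
Codon 2: ACG Thr / ACG Thr — identical.
Codon 3: UAU Tyr / CUG Leu — nonsynonymous.
Codon 4: CGU Arg / CGU Arg — identical.
Codon 5: CAG Gln / GCA Ala — nonsynonymous.
Codon 6: ACG Thr / ACA Thr — synonymous.
Codon 7: GAC Asp / GAU Asp — synonymous.
Synonymous differences: 2.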